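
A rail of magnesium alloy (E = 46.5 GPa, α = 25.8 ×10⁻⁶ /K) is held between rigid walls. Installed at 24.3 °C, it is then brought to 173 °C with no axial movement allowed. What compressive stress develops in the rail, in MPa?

178 MPa

ΔT = 148.7 K. Constrained thermal stress σ = E·α·ΔT = 46.50×10³ MPa × 25.8×10⁻⁶ × 148.7 = 178 MPa (compressive).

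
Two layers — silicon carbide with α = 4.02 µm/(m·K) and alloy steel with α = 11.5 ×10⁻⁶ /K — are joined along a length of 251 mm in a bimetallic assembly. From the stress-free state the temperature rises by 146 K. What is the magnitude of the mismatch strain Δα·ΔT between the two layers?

Δα = |4.02 − 11.5|×10⁻⁶/K = 7.48×10⁻⁶/K.
Mismatch strain = Δα·ΔT = 7.48×10⁻⁶ × 146.0 = 1.09×10⁻³.

1.09×10⁻³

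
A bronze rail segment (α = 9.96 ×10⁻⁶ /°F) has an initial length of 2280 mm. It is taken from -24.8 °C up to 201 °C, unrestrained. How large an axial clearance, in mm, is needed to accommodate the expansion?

Convert α: 9.96×10⁻⁶/°F × (9/5) = 17.9×10⁻⁶/K.
ΔT = 201 − (-24.8) = 225.8 K.
ΔL = α·L₀·ΔT = 17.9×10⁻⁶ × 2280 mm × 225.8 K = 9.23 mm.

9.23 mm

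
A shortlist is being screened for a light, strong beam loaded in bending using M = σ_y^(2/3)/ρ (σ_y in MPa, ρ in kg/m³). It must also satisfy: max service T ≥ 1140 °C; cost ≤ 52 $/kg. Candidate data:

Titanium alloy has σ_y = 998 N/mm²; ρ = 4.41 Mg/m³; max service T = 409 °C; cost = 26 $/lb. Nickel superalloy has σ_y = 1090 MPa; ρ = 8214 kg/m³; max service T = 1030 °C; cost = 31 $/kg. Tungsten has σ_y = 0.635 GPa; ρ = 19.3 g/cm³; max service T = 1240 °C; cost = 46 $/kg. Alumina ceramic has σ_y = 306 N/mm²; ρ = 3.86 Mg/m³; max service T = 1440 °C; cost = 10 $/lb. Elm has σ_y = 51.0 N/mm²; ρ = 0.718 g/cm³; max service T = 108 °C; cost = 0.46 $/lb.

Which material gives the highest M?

Screen on constraints: max service T ≥ 1140 °C; cost ≤ 52 $/kg. Survivors: tungsten, alumina ceramic.
Convert each candidate to consistent units, then evaluate M:
  tungsten: σ_y = 635.0 MPa, ρ = 19300 kg/m³
  alumina ceramic: σ_y = 306.0 MPa, ρ = 3860 kg/m³
  alumina ceramic: M = 11.8×10⁻³
  tungsten: M = 3.83×10⁻³
Alumina ceramic has the largest M.

alumina ceramic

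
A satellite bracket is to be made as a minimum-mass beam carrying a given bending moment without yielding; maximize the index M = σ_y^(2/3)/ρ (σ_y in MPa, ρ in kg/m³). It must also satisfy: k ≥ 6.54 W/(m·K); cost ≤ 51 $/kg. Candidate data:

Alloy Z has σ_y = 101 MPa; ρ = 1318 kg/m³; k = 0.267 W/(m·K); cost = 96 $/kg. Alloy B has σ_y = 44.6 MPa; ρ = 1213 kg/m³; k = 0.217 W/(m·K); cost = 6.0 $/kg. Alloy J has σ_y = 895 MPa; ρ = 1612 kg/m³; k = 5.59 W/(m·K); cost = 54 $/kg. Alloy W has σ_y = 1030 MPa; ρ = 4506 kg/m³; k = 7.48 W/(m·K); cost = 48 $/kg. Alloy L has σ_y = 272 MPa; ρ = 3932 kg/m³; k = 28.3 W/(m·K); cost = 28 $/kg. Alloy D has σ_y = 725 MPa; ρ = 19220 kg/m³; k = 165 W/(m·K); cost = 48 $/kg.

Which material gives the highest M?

Screen on constraints: k ≥ 6.54 W/(m·K); cost ≤ 51 $/kg. Survivors: alloy W, alloy L, alloy D.
Per-candidate index values:
  alloy W: M = 22.6×10⁻³
  alloy L: M = 10.7×10⁻³
  alloy D: M = 4.20×10⁻³
The maximum is for alloy W.

alloy W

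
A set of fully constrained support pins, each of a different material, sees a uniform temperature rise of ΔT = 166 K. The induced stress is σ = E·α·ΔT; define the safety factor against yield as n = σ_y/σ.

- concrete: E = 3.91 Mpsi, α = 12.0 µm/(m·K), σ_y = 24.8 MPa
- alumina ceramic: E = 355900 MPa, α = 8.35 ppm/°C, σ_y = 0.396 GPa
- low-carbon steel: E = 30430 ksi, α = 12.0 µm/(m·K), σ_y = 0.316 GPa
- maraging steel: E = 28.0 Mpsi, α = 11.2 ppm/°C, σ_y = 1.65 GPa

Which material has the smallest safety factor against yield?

Per material, after unit conversion:
  concrete: E = 26.96, α = 12.0, σ_y = 24.80 → σ = 53.7 MPa, n = 0.462
  alumina ceramic: E = 355.9, α = 8.35, σ_y = 396.0 → σ = 493 MPa, n = 0.803
  low-carbon steel: E = 209.8, α = 12.0, σ_y = 316.0 → σ = 418 MPa, n = 0.756
  maraging steel: E = 193.1, α = 11.2, σ_y = 1650 → σ = 359 MPa, n = 4.60
Concrete has the lowest safety factor, n = 0.462.

concrete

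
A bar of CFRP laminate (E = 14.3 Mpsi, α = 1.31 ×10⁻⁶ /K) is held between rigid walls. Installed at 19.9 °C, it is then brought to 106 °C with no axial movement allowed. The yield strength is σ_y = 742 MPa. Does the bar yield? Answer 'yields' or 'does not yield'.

does not yield

E = 14.3 Mpsi = 98.60 GPa.
ΔT = 86.10 K. Constrained thermal stress σ = E·α·ΔT = 98.60×10³ MPa × 1.31×10⁻⁶ × 86.10 = 11.1 MPa (compressive).
Compare to σ_y = 742 MPa: σ < σ_y, so it does not yield.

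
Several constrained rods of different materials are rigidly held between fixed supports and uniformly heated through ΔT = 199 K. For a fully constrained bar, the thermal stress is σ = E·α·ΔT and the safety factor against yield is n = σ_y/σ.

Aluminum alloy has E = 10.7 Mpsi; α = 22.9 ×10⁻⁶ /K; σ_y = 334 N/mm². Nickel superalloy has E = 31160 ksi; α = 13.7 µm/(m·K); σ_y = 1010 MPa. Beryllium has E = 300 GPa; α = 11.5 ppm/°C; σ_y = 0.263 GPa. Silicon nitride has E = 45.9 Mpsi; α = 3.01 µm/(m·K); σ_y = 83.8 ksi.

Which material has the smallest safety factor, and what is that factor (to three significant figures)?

With everything in SI (GPa, ×10⁻⁶/K, MPa):
  aluminum alloy: E = 73.77, α = 22.9, σ_y = 334.0 → σ = 336 MPa, n = 0.993
  nickel superalloy: E = 214.8, α = 13.7, σ_y = 1010 → σ = 586 MPa, n = 1.72
  beryllium: E = 300.0, α = 11.5, σ_y = 263.0 → σ = 687 MPa, n = 0.383
  silicon nitride: E = 316.5, α = 3.01, σ_y = 577.8 → σ = 190 MPa, n = 3.05
Beryllium has the lowest safety factor, n = 0.383.

beryllium, n = 0.383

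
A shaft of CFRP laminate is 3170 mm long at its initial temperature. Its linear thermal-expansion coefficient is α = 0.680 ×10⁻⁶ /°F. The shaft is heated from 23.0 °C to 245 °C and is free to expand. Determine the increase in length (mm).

0.861 mm

Convert α: 0.680×10⁻⁶/°F × (9/5) = 1.22×10⁻⁶/K.
ΔT = 245 − 23.0 = 222.0 K.
ΔL = α·L₀·ΔT = 1.22×10⁻⁶ × 3170 mm × 222.0 K = 0.861 mm.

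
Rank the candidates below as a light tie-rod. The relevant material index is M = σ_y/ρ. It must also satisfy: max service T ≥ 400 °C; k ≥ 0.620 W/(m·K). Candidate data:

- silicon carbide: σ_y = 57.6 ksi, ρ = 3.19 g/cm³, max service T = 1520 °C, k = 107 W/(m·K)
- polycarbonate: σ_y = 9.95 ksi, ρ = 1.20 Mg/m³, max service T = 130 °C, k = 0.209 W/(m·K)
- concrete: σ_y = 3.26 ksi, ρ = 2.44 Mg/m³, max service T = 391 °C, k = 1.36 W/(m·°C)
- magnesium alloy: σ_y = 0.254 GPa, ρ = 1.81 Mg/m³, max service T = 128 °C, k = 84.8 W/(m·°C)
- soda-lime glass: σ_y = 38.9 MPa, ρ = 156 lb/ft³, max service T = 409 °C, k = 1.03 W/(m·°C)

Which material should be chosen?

silicon carbide

Screen on constraints: max service T ≥ 400 °C; k ≥ 0.620 W/(m·K). Survivors: silicon carbide, soda-lime glass.
Convert each candidate to consistent units, then evaluate M:
  silicon carbide: σ_y = 397.1 MPa, ρ = 3190 kg/m³
  soda-lime glass: σ_y = 38.90 MPa, ρ = 2499 kg/m³
  silicon carbide: M = 124 kN·m/kg
  soda-lime glass: M = 15.6 kN·m/kg
Silicon carbide has the largest M.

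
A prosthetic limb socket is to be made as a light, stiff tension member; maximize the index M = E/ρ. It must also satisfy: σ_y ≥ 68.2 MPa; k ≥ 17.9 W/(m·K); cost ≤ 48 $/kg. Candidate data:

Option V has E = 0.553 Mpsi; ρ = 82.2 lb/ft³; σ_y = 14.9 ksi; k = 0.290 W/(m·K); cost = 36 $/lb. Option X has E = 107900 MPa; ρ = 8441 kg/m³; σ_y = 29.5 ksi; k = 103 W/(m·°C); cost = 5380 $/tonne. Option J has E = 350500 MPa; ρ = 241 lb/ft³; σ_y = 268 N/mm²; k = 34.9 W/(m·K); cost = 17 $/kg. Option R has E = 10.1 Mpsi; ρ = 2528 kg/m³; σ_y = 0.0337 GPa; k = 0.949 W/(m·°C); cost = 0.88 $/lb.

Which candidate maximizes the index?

Screen on constraints: σ_y ≥ 68.2 MPa; k ≥ 17.9 W/(m·K); cost ≤ 48 $/kg. Survivors: option X, option J.
Convert each candidate to consistent units, then evaluate M:
  option X: E = 107.9 GPa, ρ = 8441 kg/m³
  option J: E = 350.5 GPa, ρ = 3860 kg/m³
  option J: M = 90.8 MN·m/kg
  option X: M = 12.8 MN·m/kg
Option J has the largest M.

option J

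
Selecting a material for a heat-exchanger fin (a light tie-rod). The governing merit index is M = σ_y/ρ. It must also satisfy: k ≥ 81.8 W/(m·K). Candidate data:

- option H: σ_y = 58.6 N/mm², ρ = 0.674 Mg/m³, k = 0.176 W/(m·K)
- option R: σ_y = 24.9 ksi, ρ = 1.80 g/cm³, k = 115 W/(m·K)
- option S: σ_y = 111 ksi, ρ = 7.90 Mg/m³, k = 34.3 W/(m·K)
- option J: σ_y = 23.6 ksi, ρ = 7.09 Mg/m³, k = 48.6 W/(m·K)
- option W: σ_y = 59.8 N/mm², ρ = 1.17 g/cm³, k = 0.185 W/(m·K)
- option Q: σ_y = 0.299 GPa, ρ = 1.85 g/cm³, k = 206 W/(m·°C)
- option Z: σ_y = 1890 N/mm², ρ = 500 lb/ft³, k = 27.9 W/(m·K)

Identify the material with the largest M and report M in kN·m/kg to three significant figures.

Screen on constraints: k ≥ 81.8 W/(m·K). Survivors: option R, option Q.
Normalizing units and computing the index:
  option R: σ_y = 171.7 MPa, ρ = 1800 kg/m³
  option Q: σ_y = 299.0 MPa, ρ = 1850 kg/m³
  option Q: M = 162 kN·m/kg
  option R: M = 95.4 kN·m/kg
The maximum is for option Q.

option Q, M = 162 kN·m/kg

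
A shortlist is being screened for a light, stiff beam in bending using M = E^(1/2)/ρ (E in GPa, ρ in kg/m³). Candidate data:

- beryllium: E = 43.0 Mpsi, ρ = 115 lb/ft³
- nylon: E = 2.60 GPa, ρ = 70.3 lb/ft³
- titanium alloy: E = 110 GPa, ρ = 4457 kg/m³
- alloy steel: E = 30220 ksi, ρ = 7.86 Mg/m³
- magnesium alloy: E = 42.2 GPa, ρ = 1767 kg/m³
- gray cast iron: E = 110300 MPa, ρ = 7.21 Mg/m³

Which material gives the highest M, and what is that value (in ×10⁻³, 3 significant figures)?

beryllium, M = 9.35×10⁻³

Normalizing units and computing the index:
  beryllium: E = 296.5 GPa, ρ = 1842 kg/m³
  nylon: E = 2.600 GPa, ρ = 1126 kg/m³
  titanium alloy: E = 110.0 GPa, ρ = 4457 kg/m³
  alloy steel: E = 208.4 GPa, ρ = 7860 kg/m³
  magnesium alloy: E = 42.20 GPa, ρ = 1767 kg/m³
  gray cast iron: E = 110.3 GPa, ρ = 7210 kg/m³
  beryllium: M = 9.35×10⁻³
  magnesium alloy: M = 3.68×10⁻³
  titanium alloy: M = 2.35×10⁻³
  alloy steel: M = 1.84×10⁻³
  gray cast iron: M = 1.46×10⁻³
  nylon: M = 1.43×10⁻³
The maximum is for beryllium.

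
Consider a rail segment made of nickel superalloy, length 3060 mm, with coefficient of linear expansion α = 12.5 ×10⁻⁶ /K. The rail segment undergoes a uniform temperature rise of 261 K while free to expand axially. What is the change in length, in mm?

ΔL = α·L₀·ΔT = 12.5×10⁻⁶ × 3060 mm × 261.0 K = 9.98 mm.

9.98 mm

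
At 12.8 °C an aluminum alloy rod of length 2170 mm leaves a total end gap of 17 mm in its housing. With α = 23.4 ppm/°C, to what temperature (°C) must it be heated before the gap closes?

348 °C

α·L₀·ΔT = 17.0 mm ⇒ ΔT = 17.0 / (23.4×10⁻⁶ × 2170.0) = 334.8 K.
T = 12.8 + 334.8 = 347.6 °C.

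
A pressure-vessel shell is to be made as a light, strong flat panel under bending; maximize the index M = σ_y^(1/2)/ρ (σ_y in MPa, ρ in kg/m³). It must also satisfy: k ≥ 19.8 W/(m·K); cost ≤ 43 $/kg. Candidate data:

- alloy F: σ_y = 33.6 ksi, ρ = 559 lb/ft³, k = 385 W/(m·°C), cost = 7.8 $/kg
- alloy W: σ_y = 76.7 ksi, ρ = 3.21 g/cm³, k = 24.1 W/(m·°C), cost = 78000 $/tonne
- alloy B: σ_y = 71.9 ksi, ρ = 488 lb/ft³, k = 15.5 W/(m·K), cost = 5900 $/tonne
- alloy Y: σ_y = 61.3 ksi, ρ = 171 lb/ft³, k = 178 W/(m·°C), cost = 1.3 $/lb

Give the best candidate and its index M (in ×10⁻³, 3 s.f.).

Screen on constraints: k ≥ 19.8 W/(m·K); cost ≤ 43 $/kg. Survivors: alloy F, alloy Y.
Convert each candidate to consistent units, then evaluate M:
  alloy F: σ_y = 231.7 MPa, ρ = 8954 kg/m³
  alloy Y: σ_y = 422.6 MPa, ρ = 2739 kg/m³
  alloy Y: M = 7.51×10⁻³
  alloy F: M = 1.70×10⁻³
Alloy Y ranks first.

alloy Y, M = 7.51×10⁻³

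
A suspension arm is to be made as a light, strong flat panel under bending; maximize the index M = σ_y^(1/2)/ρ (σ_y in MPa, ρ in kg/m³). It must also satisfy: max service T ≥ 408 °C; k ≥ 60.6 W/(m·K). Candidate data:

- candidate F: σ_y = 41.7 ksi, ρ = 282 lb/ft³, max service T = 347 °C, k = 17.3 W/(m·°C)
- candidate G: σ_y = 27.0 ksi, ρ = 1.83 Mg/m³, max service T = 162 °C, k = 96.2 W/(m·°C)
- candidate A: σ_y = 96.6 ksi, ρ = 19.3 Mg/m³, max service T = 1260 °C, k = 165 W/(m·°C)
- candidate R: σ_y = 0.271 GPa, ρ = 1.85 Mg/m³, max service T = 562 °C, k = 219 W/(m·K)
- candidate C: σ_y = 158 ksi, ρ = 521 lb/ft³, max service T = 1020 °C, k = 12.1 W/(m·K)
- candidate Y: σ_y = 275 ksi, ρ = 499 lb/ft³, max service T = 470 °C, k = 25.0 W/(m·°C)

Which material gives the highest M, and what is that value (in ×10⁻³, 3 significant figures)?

Screen on constraints: max service T ≥ 408 °C; k ≥ 60.6 W/(m·K). Survivors: candidate A, candidate R.
Putting every candidate on a common basis:
  candidate A: σ_y = 666.0 MPa, ρ = 19300 kg/m³
  candidate R: σ_y = 271.0 MPa, ρ = 1850 kg/m³
  candidate R: M = 8.90×10⁻³
  candidate A: M = 1.34×10⁻³
The maximum is for candidate R.

candidate R, M = 8.90×10⁻³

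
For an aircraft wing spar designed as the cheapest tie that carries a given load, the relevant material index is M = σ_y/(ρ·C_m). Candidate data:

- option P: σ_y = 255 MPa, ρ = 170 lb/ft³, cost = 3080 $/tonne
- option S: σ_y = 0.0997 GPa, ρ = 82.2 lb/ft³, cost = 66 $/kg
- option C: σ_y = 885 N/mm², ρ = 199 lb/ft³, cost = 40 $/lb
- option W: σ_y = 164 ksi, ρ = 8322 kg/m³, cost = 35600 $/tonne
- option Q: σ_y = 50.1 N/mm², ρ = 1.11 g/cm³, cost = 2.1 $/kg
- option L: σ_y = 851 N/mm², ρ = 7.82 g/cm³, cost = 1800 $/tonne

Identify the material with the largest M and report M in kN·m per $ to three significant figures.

option L, M = 60.5 kN·m per $

In SI units:
  option P: σ_y = 255.0 MPa, ρ = 2723 kg/m³, cost = 3.080 $/kg
  option S: σ_y = 99.70 MPa, ρ = 1317 kg/m³, cost = 66.00 $/kg
  option C: σ_y = 885.0 MPa, ρ = 3188 kg/m³, cost = 88.18 $/kg
  option W: σ_y = 1131 MPa, ρ = 8322 kg/m³, cost = 35.60 $/kg
  option Q: σ_y = 50.10 MPa, ρ = 1110 kg/m³, cost = 2.100 $/kg
  option L: σ_y = 851.0 MPa, ρ = 7820 kg/m³, cost = 1.800 $/kg
  option L: M = 60.5 kN·m per $
  option P: M = 30.4 kN·m per $
  option Q: M = 21.5 kN·m per $
  option W: M = 3.82 kN·m per $
  option C: M = 3.15 kN·m per $
  option S: M = 1.15 kN·m per $
Highest index: option L.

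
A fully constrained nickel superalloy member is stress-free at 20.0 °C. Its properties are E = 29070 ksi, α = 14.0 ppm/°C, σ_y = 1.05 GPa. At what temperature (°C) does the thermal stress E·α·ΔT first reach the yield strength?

394 °C

E = 29070 ksi = 200.4 GPa.
σ_y = 1.05 GPa = 1050 MPa.
E·α·ΔT = 1050 MPa ⇒ ΔT = 1050 / (200.4×10³ × 14.0×10⁻⁶) = 374.2 K.
T = 20.0 + 374.2 = 394.2 °C.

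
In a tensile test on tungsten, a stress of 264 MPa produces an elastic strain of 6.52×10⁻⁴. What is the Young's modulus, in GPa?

405 GPa

E = σ/ε = 264 MPa / 6.52×10⁻⁴ = 404900 MPa = 405 GPa.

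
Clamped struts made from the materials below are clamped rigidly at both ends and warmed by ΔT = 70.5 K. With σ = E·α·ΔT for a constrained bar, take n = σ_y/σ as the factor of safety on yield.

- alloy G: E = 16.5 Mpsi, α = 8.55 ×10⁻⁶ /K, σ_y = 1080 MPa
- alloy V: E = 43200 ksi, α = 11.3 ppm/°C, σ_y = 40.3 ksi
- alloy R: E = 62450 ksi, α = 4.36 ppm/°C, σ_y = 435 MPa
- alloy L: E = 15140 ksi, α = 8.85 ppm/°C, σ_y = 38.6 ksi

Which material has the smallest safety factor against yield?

alloy V

In consistent units (E in GPa, α in ×10⁻⁶/K, σ_y in MPa):
  alloy G: E = 113.8, α = 8.55, σ_y = 1080 → σ = 68.6 MPa, n = 15.7
  alloy V: E = 297.9, α = 11.3, σ_y = 277.9 → σ = 237 MPa, n = 1.17
  alloy R: E = 430.6, α = 4.36, σ_y = 435.0 → σ = 132 MPa, n = 3.29
  alloy L: E = 104.4, α = 8.85, σ_y = 266.1 → σ = 65.1 MPa, n = 4.09
Alloy V has the lowest safety factor, n = 1.17.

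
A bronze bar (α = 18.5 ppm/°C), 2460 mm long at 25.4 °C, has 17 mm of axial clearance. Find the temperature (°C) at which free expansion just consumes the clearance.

399 °C

α·L₀·ΔT = 17.0 mm ⇒ ΔT = 17.0 / (18.5×10⁻⁶ × 2460.0) = 373.5 K.
T = 25.4 + 373.5 = 398.9 °C.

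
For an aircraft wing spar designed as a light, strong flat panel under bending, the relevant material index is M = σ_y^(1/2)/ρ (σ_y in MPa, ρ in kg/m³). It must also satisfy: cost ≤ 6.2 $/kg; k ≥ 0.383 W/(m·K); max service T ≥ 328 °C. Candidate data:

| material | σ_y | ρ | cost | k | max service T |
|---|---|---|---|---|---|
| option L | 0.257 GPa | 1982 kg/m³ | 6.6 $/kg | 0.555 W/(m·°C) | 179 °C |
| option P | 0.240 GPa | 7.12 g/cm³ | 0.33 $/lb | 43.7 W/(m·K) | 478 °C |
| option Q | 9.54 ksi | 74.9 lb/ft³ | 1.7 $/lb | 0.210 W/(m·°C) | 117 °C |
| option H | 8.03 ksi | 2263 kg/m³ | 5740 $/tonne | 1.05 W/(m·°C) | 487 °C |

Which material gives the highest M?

option H

Screen on constraints: cost ≤ 6.2 $/kg; k ≥ 0.383 W/(m·K); max service T ≥ 328 °C. Survivors: option P, option H.
Putting every candidate on a common basis:
  option P: σ_y = 240.0 MPa, ρ = 7120 kg/m³
  option H: σ_y = 55.36 MPa, ρ = 2263 kg/m³
  option H: M = 3.29×10⁻³
  option P: M = 2.18×10⁻³
Highest index: option H.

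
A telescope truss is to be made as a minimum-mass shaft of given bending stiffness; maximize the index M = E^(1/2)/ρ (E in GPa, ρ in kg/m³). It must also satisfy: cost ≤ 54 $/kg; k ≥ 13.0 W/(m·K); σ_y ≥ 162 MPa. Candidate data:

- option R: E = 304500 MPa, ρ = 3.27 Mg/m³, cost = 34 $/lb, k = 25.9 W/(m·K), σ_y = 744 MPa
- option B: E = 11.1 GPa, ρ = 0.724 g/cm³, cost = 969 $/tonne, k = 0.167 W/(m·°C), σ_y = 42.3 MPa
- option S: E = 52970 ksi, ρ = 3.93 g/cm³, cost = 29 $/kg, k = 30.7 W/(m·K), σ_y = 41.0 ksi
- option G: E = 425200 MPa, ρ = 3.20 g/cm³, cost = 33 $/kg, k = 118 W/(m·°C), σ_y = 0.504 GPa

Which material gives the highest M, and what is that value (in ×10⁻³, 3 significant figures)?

Screen on constraints: cost ≤ 54 $/kg; k ≥ 13.0 W/(m·K); σ_y ≥ 162 MPa. Survivors: option S, option G.
Normalizing units and computing the index:
  option S: E = 365.2 GPa, ρ = 3930 kg/m³
  option G: E = 425.2 GPa, ρ = 3200 kg/m³
  option G: M = 6.44×10⁻³
  option S: M = 4.86×10⁻³
Highest index: option G.

option G, M = 6.44×10⁻³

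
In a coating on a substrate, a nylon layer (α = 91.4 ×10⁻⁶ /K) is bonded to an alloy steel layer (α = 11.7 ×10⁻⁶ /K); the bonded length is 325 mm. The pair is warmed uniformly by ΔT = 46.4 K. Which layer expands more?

α(nylon) = 91.4×10⁻⁶/K vs α(alloy steel) = 11.7×10⁻⁶/K.
Higher α expands more for the same ΔT: nylon.

nylon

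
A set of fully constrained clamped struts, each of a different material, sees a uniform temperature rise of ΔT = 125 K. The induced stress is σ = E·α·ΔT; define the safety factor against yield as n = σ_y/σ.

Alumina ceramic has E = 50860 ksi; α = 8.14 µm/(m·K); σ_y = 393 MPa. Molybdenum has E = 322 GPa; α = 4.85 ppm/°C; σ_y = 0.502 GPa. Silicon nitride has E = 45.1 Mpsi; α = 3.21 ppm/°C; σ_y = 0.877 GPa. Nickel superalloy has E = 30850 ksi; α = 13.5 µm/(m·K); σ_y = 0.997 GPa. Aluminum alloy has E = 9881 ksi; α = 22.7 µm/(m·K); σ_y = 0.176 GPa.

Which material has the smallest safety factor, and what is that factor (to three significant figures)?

aluminum alloy, n = 0.910

In consistent units (E in GPa, α in ×10⁻⁶/K, σ_y in MPa):
  alumina ceramic: E = 350.7, α = 8.14, σ_y = 393.0 → σ = 357 MPa, n = 1.10
  molybdenum: E = 322.0, α = 4.85, σ_y = 502.0 → σ = 195 MPa, n = 2.57
  silicon nitride: E = 311.0, α = 3.21, σ_y = 877.0 → σ = 125 MPa, n = 7.03
  nickel superalloy: E = 212.7, α = 13.5, σ_y = 997.0 → σ = 359 MPa, n = 2.78
  aluminum alloy: E = 68.13, α = 22.7, σ_y = 176.0 → σ = 193 MPa, n = 0.910
Smallest n: aluminum alloy with n = 0.910.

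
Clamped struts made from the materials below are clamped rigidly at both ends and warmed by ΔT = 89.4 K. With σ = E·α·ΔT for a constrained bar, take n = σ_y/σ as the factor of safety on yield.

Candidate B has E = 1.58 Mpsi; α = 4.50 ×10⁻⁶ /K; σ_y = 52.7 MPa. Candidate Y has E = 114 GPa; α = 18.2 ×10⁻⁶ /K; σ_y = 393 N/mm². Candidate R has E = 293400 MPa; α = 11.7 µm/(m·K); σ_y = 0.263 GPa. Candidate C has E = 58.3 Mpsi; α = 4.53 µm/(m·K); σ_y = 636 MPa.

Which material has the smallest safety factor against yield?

Converting E to GPa, α to ×10⁻⁶/K, σ_y to MPa, then σ and n for each:
  candidate B: E = 10.89, α = 4.50, σ_y = 52.70 → σ = 4.38 MPa, n = 12.0
  candidate Y: E = 114.0, α = 18.2, σ_y = 393.0 → σ = 185 MPa, n = 2.12
  candidate R: E = 293.4, α = 11.7, σ_y = 263.0 → σ = 307 MPa, n = 0.857
  candidate C: E = 402.0, α = 4.53, σ_y = 636.0 → σ = 163 MPa, n = 3.91
Smallest n: candidate R with n = 0.857.

candidate R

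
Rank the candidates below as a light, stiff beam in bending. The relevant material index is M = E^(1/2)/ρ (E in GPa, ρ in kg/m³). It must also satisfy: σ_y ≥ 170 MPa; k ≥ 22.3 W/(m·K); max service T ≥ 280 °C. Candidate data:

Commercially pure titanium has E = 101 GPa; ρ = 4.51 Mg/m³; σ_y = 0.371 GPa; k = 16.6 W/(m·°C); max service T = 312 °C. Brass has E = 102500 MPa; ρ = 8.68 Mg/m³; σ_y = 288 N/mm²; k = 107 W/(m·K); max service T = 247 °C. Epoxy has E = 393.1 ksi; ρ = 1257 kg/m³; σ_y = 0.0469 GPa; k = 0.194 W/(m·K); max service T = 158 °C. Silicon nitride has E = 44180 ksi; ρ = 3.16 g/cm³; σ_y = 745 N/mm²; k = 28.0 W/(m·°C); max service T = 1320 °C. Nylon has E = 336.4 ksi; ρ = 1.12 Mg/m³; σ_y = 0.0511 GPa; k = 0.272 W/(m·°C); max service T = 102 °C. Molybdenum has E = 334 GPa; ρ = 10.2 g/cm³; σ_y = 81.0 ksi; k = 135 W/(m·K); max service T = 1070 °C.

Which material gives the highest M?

Screen on constraints: σ_y ≥ 170 MPa; k ≥ 22.3 W/(m·K); max service T ≥ 280 °C. Survivors: silicon nitride, molybdenum.
Normalizing units and computing the index:
  silicon nitride: E = 304.6 GPa, ρ = 3160 kg/m³
  molybdenum: E = 334.0 GPa, ρ = 10200 kg/m³
  silicon nitride: M = 5.52×10⁻³
  molybdenum: M = 1.79×10⁻³
Silicon nitride ranks first.

silicon nitride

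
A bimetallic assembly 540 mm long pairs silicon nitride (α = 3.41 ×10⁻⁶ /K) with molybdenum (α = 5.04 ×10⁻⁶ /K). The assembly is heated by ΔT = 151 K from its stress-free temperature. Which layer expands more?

α(silicon nitride) = 3.41×10⁻⁶/K vs α(molybdenum) = 5.04×10⁻⁶/K.
Higher α expands more for the same ΔT: molybdenum.

molybdenum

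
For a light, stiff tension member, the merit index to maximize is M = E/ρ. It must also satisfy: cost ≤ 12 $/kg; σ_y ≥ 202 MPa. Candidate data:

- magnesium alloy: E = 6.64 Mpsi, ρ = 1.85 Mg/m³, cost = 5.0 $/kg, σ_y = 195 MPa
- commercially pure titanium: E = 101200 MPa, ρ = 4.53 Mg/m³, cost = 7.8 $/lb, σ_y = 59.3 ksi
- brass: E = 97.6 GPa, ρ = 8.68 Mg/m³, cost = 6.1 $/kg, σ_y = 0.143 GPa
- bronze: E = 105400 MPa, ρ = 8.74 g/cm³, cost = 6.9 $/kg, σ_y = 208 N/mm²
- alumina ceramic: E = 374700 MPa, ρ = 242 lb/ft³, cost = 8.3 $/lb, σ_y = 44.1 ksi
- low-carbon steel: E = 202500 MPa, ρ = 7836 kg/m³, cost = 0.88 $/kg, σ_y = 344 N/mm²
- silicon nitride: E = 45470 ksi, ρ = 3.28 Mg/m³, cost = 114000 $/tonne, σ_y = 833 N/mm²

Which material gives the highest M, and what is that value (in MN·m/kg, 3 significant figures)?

low-carbon steel, M = 25.8 MN·m/kg

Screen on constraints: cost ≤ 12 $/kg; σ_y ≥ 202 MPa. Survivors: bronze, low-carbon steel.
In SI units:
  bronze: E = 105.4 GPa, ρ = 8740 kg/m³
  low-carbon steel: E = 202.5 GPa, ρ = 7836 kg/m³
  low-carbon steel: M = 25.8 MN·m/kg
  bronze: M = 12.1 MN·m/kg
Highest index: low-carbon steel.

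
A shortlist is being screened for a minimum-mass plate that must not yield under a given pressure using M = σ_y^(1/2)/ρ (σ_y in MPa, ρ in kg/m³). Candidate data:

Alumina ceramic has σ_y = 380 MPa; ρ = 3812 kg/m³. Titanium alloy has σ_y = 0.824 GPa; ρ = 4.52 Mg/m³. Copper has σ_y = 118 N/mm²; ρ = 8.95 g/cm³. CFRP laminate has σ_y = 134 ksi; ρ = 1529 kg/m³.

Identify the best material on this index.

Convert each candidate to consistent units, then evaluate M:
  alumina ceramic: σ_y = 380.0 MPa, ρ = 3812 kg/m³
  titanium alloy: σ_y = 824.0 MPa, ρ = 4520 kg/m³
  copper: σ_y = 118.0 MPa, ρ = 8950 kg/m³
  CFRP laminate: σ_y = 923.9 MPa, ρ = 1529 kg/m³
  CFRP laminate: M = 19.9×10⁻³
  titanium alloy: M = 6.35×10⁻³
  alumina ceramic: M = 5.11×10⁻³
  copper: M = 1.21×10⁻³
CFRP laminate ranks first.

CFRP laminate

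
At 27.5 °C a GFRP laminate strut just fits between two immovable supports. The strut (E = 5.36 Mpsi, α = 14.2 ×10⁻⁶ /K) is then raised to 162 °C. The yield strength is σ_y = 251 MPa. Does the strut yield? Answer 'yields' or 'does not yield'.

E = 5.36 Mpsi = 36.96 GPa.
ΔT = 134.5 K. Constrained thermal stress σ = E·α·ΔT = 36.96×10³ MPa × 14.2×10⁻⁶ × 134.5 = 70.6 MPa (compressive).
Compare to σ_y = 251 MPa: σ < σ_y, so it does not yield.

does not yield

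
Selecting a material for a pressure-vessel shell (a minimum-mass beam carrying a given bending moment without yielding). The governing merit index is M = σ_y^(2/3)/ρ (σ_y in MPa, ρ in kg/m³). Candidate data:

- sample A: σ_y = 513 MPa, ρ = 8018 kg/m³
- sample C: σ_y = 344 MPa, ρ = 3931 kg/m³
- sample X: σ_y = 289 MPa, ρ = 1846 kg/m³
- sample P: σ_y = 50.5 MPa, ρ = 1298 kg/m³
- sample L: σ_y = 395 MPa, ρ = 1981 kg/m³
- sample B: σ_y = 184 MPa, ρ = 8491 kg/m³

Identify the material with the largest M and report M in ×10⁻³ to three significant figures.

Per-candidate index values:
  sample L: M = 27.2×10⁻³
  sample X: M = 23.7×10⁻³
  sample C: M = 12.5×10⁻³
  sample P: M = 10.5×10⁻³
  sample A: M = 7.99×10⁻³
  sample B: M = 3.81×10⁻³
The maximum is for sample L.

sample L, M = 27.2×10⁻³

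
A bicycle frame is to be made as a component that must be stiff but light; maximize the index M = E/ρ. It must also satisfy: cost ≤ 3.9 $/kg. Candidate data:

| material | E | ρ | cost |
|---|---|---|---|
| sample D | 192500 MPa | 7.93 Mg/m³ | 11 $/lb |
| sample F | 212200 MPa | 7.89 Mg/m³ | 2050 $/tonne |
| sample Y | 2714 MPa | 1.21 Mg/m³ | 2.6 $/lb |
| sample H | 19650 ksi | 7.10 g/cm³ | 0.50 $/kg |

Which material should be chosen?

sample F

Screen on constraints: cost ≤ 3.9 $/kg. Survivors: sample F, sample H.
Putting every candidate on a common basis:
  sample F: E = 212.2 GPa, ρ = 7890 kg/m³
  sample H: E = 135.5 GPa, ρ = 7100 kg/m³
  sample F: M = 26.9 MN·m/kg
  sample H: M = 19.1 MN·m/kg
The maximum is for sample F.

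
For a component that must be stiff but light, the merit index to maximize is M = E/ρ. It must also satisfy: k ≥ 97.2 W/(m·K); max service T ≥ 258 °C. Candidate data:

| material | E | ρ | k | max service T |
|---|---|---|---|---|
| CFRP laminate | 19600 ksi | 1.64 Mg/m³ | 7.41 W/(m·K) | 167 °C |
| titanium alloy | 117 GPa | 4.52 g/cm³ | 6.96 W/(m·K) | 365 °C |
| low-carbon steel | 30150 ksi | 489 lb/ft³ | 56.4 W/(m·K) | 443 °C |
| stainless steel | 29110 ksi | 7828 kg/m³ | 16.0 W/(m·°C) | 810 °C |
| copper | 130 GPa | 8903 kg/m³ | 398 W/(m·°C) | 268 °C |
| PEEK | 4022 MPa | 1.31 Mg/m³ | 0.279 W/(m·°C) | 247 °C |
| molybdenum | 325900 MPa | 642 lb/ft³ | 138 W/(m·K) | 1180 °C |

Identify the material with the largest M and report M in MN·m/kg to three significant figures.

Screen on constraints: k ≥ 97.2 W/(m·K); max service T ≥ 258 °C. Survivors: copper, molybdenum.
Convert each candidate to consistent units, then evaluate M:
  copper: E = 130.0 GPa, ρ = 8903 kg/m³
  molybdenum: E = 325.9 GPa, ρ = 10280 kg/m³
  molybdenum: M = 31.7 MN·m/kg
  copper: M = 14.6 MN·m/kg
The maximum is for molybdenum.

molybdenum, M = 31.7 MN·m/kg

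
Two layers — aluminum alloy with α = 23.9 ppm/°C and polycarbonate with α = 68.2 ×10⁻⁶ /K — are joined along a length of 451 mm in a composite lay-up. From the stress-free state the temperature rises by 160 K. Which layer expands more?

α(aluminum alloy) = 23.9×10⁻⁶/K vs α(polycarbonate) = 68.2×10⁻⁶/K.
Higher α expands more for the same ΔT: polycarbonate.

polycarbonate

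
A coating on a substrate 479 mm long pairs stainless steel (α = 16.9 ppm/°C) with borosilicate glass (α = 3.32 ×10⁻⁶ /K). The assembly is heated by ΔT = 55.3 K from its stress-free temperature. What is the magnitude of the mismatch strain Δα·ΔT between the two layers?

7.51×10⁻⁴

Δα = |16.9 − 3.32|×10⁻⁶/K = 13.6×10⁻⁶/K.
Mismatch strain = Δα·ΔT = 13.6×10⁻⁶ × 55.3 = 7.51×10⁻⁴.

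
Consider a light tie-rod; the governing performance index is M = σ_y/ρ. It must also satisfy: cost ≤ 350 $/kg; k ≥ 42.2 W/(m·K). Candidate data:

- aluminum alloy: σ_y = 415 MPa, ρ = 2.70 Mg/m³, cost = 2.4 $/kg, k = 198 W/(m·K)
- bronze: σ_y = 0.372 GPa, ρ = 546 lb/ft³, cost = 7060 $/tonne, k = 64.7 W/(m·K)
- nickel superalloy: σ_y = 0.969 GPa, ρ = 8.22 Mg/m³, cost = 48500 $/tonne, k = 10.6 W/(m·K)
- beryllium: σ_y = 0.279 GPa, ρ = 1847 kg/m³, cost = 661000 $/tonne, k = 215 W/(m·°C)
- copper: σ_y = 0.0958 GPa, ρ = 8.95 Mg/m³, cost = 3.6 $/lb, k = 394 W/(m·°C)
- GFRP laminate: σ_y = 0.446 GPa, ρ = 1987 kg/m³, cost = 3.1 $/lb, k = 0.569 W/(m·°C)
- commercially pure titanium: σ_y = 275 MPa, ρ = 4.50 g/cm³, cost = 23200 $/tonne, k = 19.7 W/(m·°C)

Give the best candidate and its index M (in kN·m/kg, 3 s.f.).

Screen on constraints: cost ≤ 350 $/kg; k ≥ 42.2 W/(m·K). Survivors: aluminum alloy, bronze, copper.
Normalizing units and computing the index:
  aluminum alloy: σ_y = 415.0 MPa, ρ = 2700 kg/m³
  bronze: σ_y = 372.0 MPa, ρ = 8746 kg/m³
  copper: σ_y = 95.80 MPa, ρ = 8950 kg/m³
  aluminum alloy: M = 154 kN·m/kg
  bronze: M = 42.5 kN·m/kg
  copper: M = 10.7 kN·m/kg
Aluminum alloy has the largest M.

aluminum alloy, M = 154 kN·m/kg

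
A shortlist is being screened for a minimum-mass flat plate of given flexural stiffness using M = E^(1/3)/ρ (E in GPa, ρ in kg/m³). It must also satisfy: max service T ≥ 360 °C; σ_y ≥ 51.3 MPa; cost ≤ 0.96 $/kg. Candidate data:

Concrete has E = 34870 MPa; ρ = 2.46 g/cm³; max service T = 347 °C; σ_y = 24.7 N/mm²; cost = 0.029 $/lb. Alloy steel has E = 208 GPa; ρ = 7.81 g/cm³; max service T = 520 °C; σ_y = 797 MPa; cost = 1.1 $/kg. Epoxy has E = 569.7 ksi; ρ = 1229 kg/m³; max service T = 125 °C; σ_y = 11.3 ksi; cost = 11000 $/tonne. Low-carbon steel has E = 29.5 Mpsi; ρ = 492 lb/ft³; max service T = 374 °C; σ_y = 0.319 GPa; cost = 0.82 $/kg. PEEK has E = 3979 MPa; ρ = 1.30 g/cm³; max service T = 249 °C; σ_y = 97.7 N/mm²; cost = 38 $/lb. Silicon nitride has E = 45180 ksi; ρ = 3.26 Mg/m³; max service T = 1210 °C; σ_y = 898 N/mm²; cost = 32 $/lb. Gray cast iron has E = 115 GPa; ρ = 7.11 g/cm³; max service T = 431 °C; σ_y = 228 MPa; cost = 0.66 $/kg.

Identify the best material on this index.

Screen on constraints: max service T ≥ 360 °C; σ_y ≥ 51.3 MPa; cost ≤ 0.96 $/kg. Survivors: low-carbon steel, gray cast iron.
Putting every candidate on a common basis:
  low-carbon steel: E = 203.4 GPa, ρ = 7881 kg/m³
  gray cast iron: E = 115.0 GPa, ρ = 7110 kg/m³
  low-carbon steel: M = 0.746×10⁻³
  gray cast iron: M = 0.684×10⁻³
The maximum is for low-carbon steel.

low-carbon steel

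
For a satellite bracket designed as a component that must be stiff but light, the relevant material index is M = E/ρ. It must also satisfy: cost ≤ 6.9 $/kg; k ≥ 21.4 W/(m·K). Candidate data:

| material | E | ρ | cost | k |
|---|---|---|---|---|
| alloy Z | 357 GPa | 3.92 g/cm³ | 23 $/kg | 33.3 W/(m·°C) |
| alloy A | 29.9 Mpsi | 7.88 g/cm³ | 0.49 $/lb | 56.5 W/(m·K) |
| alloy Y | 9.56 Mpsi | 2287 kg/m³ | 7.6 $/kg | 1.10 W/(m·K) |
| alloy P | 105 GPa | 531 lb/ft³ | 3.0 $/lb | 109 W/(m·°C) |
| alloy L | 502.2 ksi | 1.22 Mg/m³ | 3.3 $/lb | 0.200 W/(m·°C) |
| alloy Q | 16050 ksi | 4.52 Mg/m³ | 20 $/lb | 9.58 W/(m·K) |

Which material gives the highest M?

alloy A

Screen on constraints: cost ≤ 6.9 $/kg; k ≥ 21.4 W/(m·K). Survivors: alloy A, alloy P.
After converting to SI:
  alloy A: E = 206.2 GPa, ρ = 7880 kg/m³
  alloy P: E = 105.0 GPa, ρ = 8506 kg/m³
  alloy A: M = 26.2 MN·m/kg
  alloy P: M = 12.3 MN·m/kg
Alloy A has the largest M.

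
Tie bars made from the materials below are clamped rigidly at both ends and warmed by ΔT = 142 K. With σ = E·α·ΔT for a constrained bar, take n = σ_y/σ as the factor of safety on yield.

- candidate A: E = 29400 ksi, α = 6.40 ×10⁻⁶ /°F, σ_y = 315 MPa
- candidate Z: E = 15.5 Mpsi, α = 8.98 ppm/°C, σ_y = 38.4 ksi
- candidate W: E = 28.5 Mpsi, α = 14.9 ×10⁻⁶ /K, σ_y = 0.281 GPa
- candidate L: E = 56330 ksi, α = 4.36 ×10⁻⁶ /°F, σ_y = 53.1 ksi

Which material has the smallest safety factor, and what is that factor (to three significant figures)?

candidate W, n = 0.676

Per material, after unit conversion:
  candidate A: E = 202.7, α = 11.5, σ_y = 315.0 → σ = 332 MPa, n = 0.950
  candidate Z: E = 106.9, α = 8.98, σ_y = 264.8 → σ = 136 MPa, n = 1.94
  candidate W: E = 196.5, α = 14.9, σ_y = 281.0 → σ = 416 MPa, n = 0.676
  candidate L: E = 388.4, α = 7.85, σ_y = 366.1 → σ = 433 MPa, n = 0.846
Candidate W has the lowest safety factor, n = 0.676.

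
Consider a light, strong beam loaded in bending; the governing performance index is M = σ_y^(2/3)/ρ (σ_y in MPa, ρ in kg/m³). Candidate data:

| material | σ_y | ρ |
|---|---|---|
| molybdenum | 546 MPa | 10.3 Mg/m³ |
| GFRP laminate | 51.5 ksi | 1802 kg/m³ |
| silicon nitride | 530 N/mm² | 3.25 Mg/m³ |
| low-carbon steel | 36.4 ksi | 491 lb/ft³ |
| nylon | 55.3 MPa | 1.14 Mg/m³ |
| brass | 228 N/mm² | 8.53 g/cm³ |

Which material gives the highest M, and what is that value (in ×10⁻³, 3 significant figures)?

GFRP laminate, M = 27.8×10⁻³

In SI units:
  molybdenum: σ_y = 546.0 MPa, ρ = 10300 kg/m³
  GFRP laminate: σ_y = 355.1 MPa, ρ = 1802 kg/m³
  silicon nitride: σ_y = 530.0 MPa, ρ = 3250 kg/m³
  low-carbon steel: σ_y = 251.0 MPa, ρ = 7865 kg/m³
  nylon: σ_y = 55.30 MPa, ρ = 1140 kg/m³
  brass: σ_y = 228.0 MPa, ρ = 8530 kg/m³
  GFRP laminate: M = 27.8×10⁻³
  silicon nitride: M = 20.2×10⁻³
  nylon: M = 12.7×10⁻³
  molybdenum: M = 6.49×10⁻³
  low-carbon steel: M = 5.06×10⁻³
  brass: M = 4.38×10⁻³
Highest index: GFRP laminate.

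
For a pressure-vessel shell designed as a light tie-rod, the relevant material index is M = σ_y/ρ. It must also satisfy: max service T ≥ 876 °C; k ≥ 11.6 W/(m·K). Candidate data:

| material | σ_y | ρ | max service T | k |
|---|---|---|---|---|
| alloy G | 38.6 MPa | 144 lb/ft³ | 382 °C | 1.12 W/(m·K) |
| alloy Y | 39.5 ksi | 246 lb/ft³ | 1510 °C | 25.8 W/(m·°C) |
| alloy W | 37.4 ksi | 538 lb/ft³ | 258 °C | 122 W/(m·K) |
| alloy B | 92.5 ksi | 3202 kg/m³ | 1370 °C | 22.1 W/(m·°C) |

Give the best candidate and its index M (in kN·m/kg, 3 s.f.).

Screen on constraints: max service T ≥ 876 °C; k ≥ 11.6 W/(m·K). Survivors: alloy Y, alloy B.
In SI units:
  alloy Y: σ_y = 272.3 MPa, ρ = 3941 kg/m³
  alloy B: σ_y = 637.8 MPa, ρ = 3202 kg/m³
  alloy B: M = 199 kN·m/kg
  alloy Y: M = 69.1 kN·m/kg
Alloy B has the largest M.

alloy B, M = 199 kN·m/kg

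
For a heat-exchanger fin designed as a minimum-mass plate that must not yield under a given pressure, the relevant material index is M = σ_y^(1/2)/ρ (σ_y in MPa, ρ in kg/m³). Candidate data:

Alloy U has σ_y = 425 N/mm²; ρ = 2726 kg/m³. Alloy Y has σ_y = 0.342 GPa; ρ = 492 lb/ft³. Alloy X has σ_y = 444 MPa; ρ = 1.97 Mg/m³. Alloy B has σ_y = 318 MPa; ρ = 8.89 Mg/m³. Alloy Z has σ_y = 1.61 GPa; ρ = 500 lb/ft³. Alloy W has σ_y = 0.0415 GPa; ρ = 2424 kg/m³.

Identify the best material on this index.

alloy X

In SI units:
  alloy U: σ_y = 425.0 MPa, ρ = 2726 kg/m³
  alloy Y: σ_y = 342.0 MPa, ρ = 7881 kg/m³
  alloy X: σ_y = 444.0 MPa, ρ = 1970 kg/m³
  alloy B: σ_y = 318.0 MPa, ρ = 8890 kg/m³
  alloy Z: σ_y = 1610 MPa, ρ = 8009 kg/m³
  alloy W: σ_y = 41.50 MPa, ρ = 2424 kg/m³
  alloy X: M = 10.7×10⁻³
  alloy U: M = 7.56×10⁻³
  alloy Z: M = 5.01×10⁻³
  alloy W: M = 2.66×10⁻³
  alloy Y: M = 2.35×10⁻³
  alloy B: M = 2.01×10⁻³
The maximum is for alloy X.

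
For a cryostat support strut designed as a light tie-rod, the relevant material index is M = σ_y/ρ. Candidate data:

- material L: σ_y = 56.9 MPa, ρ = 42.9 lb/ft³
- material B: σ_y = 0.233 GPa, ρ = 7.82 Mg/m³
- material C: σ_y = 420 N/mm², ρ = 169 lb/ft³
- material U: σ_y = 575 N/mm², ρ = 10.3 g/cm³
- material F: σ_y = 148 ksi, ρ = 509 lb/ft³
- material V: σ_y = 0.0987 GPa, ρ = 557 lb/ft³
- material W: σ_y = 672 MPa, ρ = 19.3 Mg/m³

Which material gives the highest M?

In SI units:
  material L: σ_y = 56.90 MPa, ρ = 687.2 kg/m³
  material B: σ_y = 233.0 MPa, ρ = 7820 kg/m³
  material C: σ_y = 420.0 MPa, ρ = 2707 kg/m³
  material U: σ_y = 575.0 MPa, ρ = 10300 kg/m³
  material F: σ_y = 1020 MPa, ρ = 8153 kg/m³
  material V: σ_y = 98.70 MPa, ρ = 8922 kg/m³
  material W: σ_y = 672.0 MPa, ρ = 19300 kg/m³
  material C: M = 155 kN·m/kg
  material F: M = 125 kN·m/kg
  material L: M = 82.8 kN·m/kg
  material U: M = 55.8 kN·m/kg
  material W: M = 34.8 kN·m/kg
  material B: M = 29.8 kN·m/kg
  material V: M = 11.1 kN·m/kg
Material C has the largest M.

material C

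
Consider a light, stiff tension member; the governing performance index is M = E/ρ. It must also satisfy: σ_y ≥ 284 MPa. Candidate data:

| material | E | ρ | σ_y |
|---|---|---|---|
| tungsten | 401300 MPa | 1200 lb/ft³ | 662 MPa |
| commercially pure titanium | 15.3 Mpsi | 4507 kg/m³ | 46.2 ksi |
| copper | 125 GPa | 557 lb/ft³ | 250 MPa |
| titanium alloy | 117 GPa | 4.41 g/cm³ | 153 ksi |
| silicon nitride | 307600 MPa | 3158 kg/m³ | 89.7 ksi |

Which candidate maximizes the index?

Screen on constraints: σ_y ≥ 284 MPa. Survivors: tungsten, commercially pure titanium, titanium alloy, silicon nitride.
After converting to SI:
  tungsten: E = 401.3 GPa, ρ = 19220 kg/m³
  commercially pure titanium: E = 105.5 GPa, ρ = 4507 kg/m³
  titanium alloy: E = 117.0 GPa, ρ = 4410 kg/m³
  silicon nitride: E = 307.6 GPa, ρ = 3158 kg/m³
  silicon nitride: M = 97.4 MN·m/kg
  titanium alloy: M = 26.5 MN·m/kg
  commercially pure titanium: M = 23.4 MN·m/kg
  tungsten: M = 20.9 MN·m/kg
Silicon nitride ranks first.

silicon nitride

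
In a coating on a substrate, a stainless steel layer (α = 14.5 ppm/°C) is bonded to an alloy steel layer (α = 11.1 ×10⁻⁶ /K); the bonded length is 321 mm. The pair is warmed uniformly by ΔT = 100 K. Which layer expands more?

α(stainless steel) = 14.5×10⁻⁶/K vs α(alloy steel) = 11.1×10⁻⁶/K.
Higher α expands more for the same ΔT: stainless steel.

stainless steel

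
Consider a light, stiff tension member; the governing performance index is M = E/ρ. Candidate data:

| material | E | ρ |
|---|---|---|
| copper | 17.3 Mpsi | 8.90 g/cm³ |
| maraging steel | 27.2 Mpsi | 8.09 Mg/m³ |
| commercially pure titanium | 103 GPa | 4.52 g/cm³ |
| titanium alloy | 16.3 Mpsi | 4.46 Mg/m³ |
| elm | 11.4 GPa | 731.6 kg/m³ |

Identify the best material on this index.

titanium alloy

Putting every candidate on a common basis:
  copper: E = 119.3 GPa, ρ = 8900 kg/m³
  maraging steel: E = 187.5 GPa, ρ = 8090 kg/m³
  commercially pure titanium: E = 103.0 GPa, ρ = 4520 kg/m³
  titanium alloy: E = 112.4 GPa, ρ = 4460 kg/m³
  elm: E = 11.40 GPa, ρ = 731.6 kg/m³
  titanium alloy: M = 25.2 MN·m/kg
  maraging steel: M = 23.2 MN·m/kg
  commercially pure titanium: M = 22.8 MN·m/kg
  elm: M = 15.6 MN·m/kg
  copper: M = 13.4 MN·m/kg
Highest index: titanium alloy.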